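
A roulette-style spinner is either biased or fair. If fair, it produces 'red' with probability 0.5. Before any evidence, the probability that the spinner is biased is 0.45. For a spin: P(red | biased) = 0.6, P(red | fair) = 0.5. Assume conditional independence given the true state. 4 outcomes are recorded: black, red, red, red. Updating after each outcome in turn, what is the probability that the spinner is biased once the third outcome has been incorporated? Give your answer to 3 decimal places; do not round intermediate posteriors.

Each posterior becomes the prior for the next update.
After 'black': P(biased) = 0.4·0.4500 / (0.4·0.4500 + 0.5·0.5500) ≈ 0.3956
After 'red': P(biased) = 0.6·0.3956 / (0.6·0.3956 + 0.5·0.6044) ≈ 0.4399
After 'red': P(biased) = 0.6·0.4399 / (0.6·0.4399 + 0.5·0.5601) ≈ 0.4852

0.485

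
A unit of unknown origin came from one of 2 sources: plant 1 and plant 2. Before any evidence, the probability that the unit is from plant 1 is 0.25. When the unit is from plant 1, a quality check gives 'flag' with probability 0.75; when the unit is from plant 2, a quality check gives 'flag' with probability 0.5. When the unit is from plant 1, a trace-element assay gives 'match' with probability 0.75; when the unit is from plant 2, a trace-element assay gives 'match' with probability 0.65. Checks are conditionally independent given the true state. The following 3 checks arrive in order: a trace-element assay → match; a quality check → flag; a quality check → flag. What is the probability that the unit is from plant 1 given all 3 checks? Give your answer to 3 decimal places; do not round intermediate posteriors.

After a trace-element assay='match': P(plant 1) = 0.75·0.2500 / (0.75·0.2500 + 0.65·0.7500) ≈ 0.2778
After a quality check='flag': P(plant 1) = 0.75·0.2778 / (0.75·0.2778 + 0.5·0.7222) ≈ 0.3659
After a quality check='flag': P(plant 1) = 0.75·0.3659 / (0.75·0.3659 + 0.5·0.6341) ≈ 0.4639

0.464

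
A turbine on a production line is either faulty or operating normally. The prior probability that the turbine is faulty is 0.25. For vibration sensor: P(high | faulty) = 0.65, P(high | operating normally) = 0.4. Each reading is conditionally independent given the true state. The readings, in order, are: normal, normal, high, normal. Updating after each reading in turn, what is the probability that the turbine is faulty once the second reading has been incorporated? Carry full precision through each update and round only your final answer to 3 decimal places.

After 'normal': P(faulty) = 0.35·0.2500 / (0.35·0.2500 + 0.6·0.7500) ≈ 0.1628
After 'normal': P(faulty) = 0.35·0.1628 / (0.35·0.1628 + 0.6·0.8372) ≈ 0.1019

0.102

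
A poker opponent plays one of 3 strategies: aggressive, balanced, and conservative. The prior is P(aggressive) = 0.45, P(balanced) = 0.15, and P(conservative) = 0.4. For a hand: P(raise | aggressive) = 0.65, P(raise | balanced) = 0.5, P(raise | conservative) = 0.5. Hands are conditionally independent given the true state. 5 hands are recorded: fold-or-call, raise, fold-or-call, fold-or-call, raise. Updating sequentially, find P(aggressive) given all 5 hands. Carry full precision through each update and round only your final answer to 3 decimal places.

0.322

Each posterior becomes the prior for the next update.
After 'fold-or-call': normaliser = 0.35·0.4500 + 0.5·0.1500 + 0.5·0.4000; P(aggressive) ≈ 0.3642, P(balanced) ≈ 0.1734, P(conservative) ≈ 0.4624
After 'raise': normaliser = 0.65·0.3642 + 0.5·0.1734 + 0.5·0.4624; P(aggressive) ≈ 0.4268, P(balanced) ≈ 0.1563, P(conservative) ≈ 0.4169
After 'fold-or-call': normaliser = 0.35·0.4268 + 0.5·0.1563 + 0.5·0.4169; P(aggressive) ≈ 0.3426, P(balanced) ≈ 0.1793, P(conservative) ≈ 0.4781
After 'fold-or-call': normaliser = 0.35·0.3426 + 0.5·0.1793 + 0.5·0.4781; P(aggressive) ≈ 0.2673, P(balanced) ≈ 0.1998, P(conservative) ≈ 0.5329
After 'raise': normaliser = 0.65·0.2673 + 0.5·0.1998 + 0.5·0.5329; P(aggressive) ≈ 0.3217, P(balanced) ≈ 0.1850, P(conservative) ≈ 0.4933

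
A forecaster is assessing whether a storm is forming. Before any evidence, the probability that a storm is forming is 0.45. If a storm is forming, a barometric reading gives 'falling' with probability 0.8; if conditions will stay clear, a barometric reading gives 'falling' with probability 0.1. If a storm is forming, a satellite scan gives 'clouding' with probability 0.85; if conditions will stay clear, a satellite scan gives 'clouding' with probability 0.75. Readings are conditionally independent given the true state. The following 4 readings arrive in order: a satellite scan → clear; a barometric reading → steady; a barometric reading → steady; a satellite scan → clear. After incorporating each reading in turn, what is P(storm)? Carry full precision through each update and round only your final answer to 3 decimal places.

0.014

After a satellite scan='clear': P(storm) = 0.15·0.4500 / (0.15·0.4500 + 0.25·0.5500) ≈ 0.3293
After a barometric reading='steady': P(storm) = 0.2·0.3293 / (0.2·0.3293 + 0.9·0.6707) ≈ 0.0984
After a barometric reading='steady': P(storm) = 0.2·0.0984 / (0.2·0.0984 + 0.9·0.9016) ≈ 0.0237
After a satellite scan='clear': P(storm) = 0.15·0.0237 / (0.15·0.0237 + 0.25·0.9763) ≈ 0.0143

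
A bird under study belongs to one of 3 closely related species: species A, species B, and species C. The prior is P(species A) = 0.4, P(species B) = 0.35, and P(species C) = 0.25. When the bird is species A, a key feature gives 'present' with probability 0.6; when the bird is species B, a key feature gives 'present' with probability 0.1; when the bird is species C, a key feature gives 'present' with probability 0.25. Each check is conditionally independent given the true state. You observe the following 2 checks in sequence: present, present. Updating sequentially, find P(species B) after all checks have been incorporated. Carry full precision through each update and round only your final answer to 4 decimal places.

0.0215

After 'present': normaliser = 0.6·0.4000 + 0.1·0.3500 + 0.25·0.2500; P(species A) ≈ 0.7111, P(species B) ≈ 0.1037, P(species C) ≈ 0.1852
After 'present': normaliser = 0.6·0.7111 + 0.1·0.1037 + 0.25·0.1852; P(species A) ≈ 0.8828, P(species B) ≈ 0.0215, P(species C) ≈ 0.0958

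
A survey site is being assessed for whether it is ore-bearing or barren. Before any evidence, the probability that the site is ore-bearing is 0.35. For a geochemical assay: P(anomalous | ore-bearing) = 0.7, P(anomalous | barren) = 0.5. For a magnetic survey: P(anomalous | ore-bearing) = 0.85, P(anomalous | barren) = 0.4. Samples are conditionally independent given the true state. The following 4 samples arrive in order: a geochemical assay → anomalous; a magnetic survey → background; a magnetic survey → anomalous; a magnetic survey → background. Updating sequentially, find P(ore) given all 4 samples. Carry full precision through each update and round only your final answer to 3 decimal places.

0.091

After a geochemical assay='anomalous': P(ore) = 0.7·0.3500 / (0.7·0.3500 + 0.5·0.6500) ≈ 0.4298
After a magnetic survey='background': P(ore) = 0.15·0.4298 / (0.15·0.4298 + 0.6·0.5702) ≈ 0.1586
After a magnetic survey='anomalous': P(ore) = 0.85·0.1586 / (0.85·0.1586 + 0.4·0.8414) ≈ 0.2860
After a magnetic survey='background': P(ore) = 0.15·0.2860 / (0.15·0.2860 + 0.6·0.7140) ≈ 0.0910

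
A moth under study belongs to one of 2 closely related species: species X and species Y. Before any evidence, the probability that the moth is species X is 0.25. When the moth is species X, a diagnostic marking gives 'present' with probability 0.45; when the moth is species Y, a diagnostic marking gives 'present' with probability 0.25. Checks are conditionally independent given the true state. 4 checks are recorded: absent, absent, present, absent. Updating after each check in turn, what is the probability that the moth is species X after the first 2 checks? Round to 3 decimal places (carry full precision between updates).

After 'absent': P(species X) = 0.55·0.2500 / (0.55·0.2500 + 0.75·0.7500) ≈ 0.1964
After 'absent': P(species X) = 0.55·0.1964 / (0.55·0.1964 + 0.75·0.8036) ≈ 0.1520

0.152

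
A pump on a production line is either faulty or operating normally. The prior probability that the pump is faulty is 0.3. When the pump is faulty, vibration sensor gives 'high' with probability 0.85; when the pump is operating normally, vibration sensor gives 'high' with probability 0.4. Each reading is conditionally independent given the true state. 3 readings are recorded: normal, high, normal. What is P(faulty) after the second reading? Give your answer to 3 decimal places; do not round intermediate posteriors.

Apply Bayes' rule sequentially, carrying P(faulty) forward.
After 'normal': P(faulty) = 0.15·0.3000 / (0.15·0.3000 + 0.6·0.7000) ≈ 0.0968
After 'high': P(faulty) = 0.85·0.0968 / (0.85·0.0968 + 0.4·0.9032) ≈ 0.1855

0.185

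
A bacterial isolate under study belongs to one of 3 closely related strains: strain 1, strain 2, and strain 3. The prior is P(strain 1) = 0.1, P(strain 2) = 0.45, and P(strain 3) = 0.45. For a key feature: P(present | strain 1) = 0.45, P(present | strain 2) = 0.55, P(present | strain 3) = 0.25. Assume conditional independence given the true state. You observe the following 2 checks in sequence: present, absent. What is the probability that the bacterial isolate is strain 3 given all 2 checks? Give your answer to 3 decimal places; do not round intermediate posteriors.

0.383

After 'present': normaliser = 0.45·0.1000 + 0.55·0.4500 + 0.25·0.4500; P(strain 1) ≈ 0.1111, P(strain 2) ≈ 0.6111, P(strain 3) ≈ 0.2778
After 'absent': normaliser = 0.55·0.1111 + 0.45·0.6111 + 0.75·0.2778; P(strain 1) ≈ 0.1122, P(strain 2) ≈ 0.5051, P(strain 3) ≈ 0.3827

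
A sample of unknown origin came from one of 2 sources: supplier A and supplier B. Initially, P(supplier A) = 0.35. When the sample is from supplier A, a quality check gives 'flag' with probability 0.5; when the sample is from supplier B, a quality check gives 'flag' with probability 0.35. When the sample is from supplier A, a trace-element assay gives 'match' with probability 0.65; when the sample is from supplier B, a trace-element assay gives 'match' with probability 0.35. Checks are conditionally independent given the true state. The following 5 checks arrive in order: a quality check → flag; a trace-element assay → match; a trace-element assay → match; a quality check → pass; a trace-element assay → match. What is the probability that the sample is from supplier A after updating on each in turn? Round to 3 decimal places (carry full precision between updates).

After a quality check='flag': P(supplier A) = 0.5·0.3500 / (0.5·0.3500 + 0.35·0.6500) ≈ 0.4348
After a trace-element assay='match': P(supplier A) = 0.65·0.4348 / (0.65·0.4348 + 0.35·0.5652) ≈ 0.5882
After a trace-element assay='match': P(supplier A) = 0.65·0.5882 / (0.65·0.5882 + 0.35·0.4118) ≈ 0.7263
After a quality check='pass': P(supplier A) = 0.5·0.7263 / (0.5·0.7263 + 0.65·0.2737) ≈ 0.6711
After a trace-element assay='match': P(supplier A) = 0.65·0.6711 / (0.65·0.6711 + 0.35·0.3289) ≈ 0.7912

0.791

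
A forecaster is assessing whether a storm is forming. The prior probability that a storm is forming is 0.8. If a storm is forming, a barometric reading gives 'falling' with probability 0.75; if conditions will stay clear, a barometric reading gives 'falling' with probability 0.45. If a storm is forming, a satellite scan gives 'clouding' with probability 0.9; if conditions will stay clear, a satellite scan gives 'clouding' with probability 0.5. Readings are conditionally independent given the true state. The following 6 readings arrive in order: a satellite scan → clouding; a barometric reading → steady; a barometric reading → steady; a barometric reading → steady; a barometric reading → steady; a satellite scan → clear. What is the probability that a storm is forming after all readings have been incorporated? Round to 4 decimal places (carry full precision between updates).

After a satellite scan='clouding': P(storm) = 0.9·0.8000 / (0.9·0.8000 + 0.5·0.2000) ≈ 0.8780
After a barometric reading='steady': P(storm) = 0.25·0.8780 / (0.25·0.8780 + 0.55·0.1220) ≈ 0.7660
After a barometric reading='steady': P(storm) = 0.25·0.7660 / (0.25·0.7660 + 0.55·0.2340) ≈ 0.5980
After a barometric reading='steady': P(storm) = 0.25·0.5980 / (0.25·0.5980 + 0.55·0.4020) ≈ 0.4034
After a barometric reading='steady': P(storm) = 0.25·0.4034 / (0.25·0.4034 + 0.55·0.5966) ≈ 0.2351
After a satellite scan='clear': P(storm) = 0.1·0.2351 / (0.1·0.2351 + 0.5·0.7649) ≈ 0.0579

0.0579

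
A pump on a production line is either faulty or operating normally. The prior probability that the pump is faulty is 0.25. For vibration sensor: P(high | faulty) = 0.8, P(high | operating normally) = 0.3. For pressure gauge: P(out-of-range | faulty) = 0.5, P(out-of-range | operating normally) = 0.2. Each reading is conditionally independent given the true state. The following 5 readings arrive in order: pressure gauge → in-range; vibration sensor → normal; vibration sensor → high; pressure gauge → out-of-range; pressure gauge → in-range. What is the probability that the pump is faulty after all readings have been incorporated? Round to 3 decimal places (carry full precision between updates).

0.199

After pressure gauge='in-range': P(faulty) = 0.5·0.2500 / (0.5·0.2500 + 0.8·0.7500) ≈ 0.1724
After vibration sensor='normal': P(faulty) = 0.2·0.1724 / (0.2·0.1724 + 0.7·0.8276) ≈ 0.0562
After vibration sensor='high': P(faulty) = 0.8·0.0562 / (0.8·0.0562 + 0.3·0.9438) ≈ 0.1370
After pressure gauge='out-of-range': P(faulty) = 0.5·0.1370 / (0.5·0.1370 + 0.2·0.8630) ≈ 0.2841
After pressure gauge='in-range': P(faulty) = 0.5·0.2841 / (0.5·0.2841 + 0.8·0.7159) ≈ 0.1987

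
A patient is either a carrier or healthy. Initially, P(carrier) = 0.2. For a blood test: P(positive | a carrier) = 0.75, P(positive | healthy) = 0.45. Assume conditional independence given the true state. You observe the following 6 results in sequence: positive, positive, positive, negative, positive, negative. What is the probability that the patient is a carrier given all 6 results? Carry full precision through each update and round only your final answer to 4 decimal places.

0.2850

Apply Bayes' rule sequentially, carrying P(carrier) forward.
After 'positive': P(carrier) = 0.75·0.2000 / (0.75·0.2000 + 0.45·0.8000) ≈ 0.2941
After 'positive': P(carrier) = 0.75·0.2941 / (0.75·0.2941 + 0.45·0.7059) ≈ 0.4098
After 'positive': P(carrier) = 0.75·0.4098 / (0.75·0.4098 + 0.45·0.5902) ≈ 0.5365
After 'negative': P(carrier) = 0.25·0.5365 / (0.25·0.5365 + 0.55·0.4635) ≈ 0.3447
After 'positive': P(carrier) = 0.75·0.3447 / (0.75·0.3447 + 0.45·0.6553) ≈ 0.4672
After 'negative': P(carrier) = 0.25·0.4672 / (0.25·0.4672 + 0.55·0.5328) ≈ 0.2850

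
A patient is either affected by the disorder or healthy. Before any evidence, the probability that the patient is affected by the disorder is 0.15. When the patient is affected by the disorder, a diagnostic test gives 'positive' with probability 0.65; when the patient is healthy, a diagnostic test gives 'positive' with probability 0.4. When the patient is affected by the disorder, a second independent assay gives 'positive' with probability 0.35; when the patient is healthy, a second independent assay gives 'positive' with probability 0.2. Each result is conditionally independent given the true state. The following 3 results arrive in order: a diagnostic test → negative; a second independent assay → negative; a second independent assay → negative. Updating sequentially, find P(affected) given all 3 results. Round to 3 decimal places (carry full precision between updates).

After a diagnostic test='negative': P(affected) = 0.35·0.1500 / (0.35·0.1500 + 0.6·0.8500) ≈ 0.0933
After a second independent assay='negative': P(affected) = 0.65·0.0933 / (0.65·0.0933 + 0.8·0.9067) ≈ 0.0772
After a second independent assay='negative': P(affected) = 0.65·0.0772 / (0.65·0.0772 + 0.8·0.9228) ≈ 0.0636

0.064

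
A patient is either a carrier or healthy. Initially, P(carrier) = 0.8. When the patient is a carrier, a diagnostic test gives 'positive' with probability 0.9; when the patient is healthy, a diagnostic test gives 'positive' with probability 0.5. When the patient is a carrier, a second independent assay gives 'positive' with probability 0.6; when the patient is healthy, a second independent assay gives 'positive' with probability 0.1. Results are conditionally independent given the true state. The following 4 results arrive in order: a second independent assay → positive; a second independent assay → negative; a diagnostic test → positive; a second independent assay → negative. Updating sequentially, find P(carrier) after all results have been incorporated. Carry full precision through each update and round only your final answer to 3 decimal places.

After a second independent assay='positive': P(carrier) = 0.6·0.8000 / (0.6·0.8000 + 0.1·0.2000) ≈ 0.9600
After a second independent assay='negative': P(carrier) = 0.4·0.9600 / (0.4·0.9600 + 0.9·0.0400) ≈ 0.9143
After a diagnostic test='positive': P(carrier) = 0.9·0.9143 / (0.9·0.9143 + 0.5·0.0857) ≈ 0.9505
After a second independent assay='negative': P(carrier) = 0.4·0.9505 / (0.4·0.9505 + 0.9·0.0495) ≈ 0.8951

0.895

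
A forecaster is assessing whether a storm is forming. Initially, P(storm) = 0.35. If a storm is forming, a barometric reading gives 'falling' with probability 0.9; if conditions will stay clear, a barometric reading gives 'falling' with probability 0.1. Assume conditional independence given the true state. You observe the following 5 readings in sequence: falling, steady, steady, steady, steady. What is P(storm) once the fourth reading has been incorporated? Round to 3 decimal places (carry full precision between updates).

0.007

After 'falling': P(storm) = 0.9·0.3500 / (0.9·0.3500 + 0.1·0.6500) ≈ 0.8289
After 'steady': P(storm) = 0.1·0.8289 / (0.1·0.8289 + 0.9·0.1711) ≈ 0.3500
After 'steady': P(storm) = 0.1·0.3500 / (0.1·0.3500 + 0.9·0.6500) ≈ 0.0565
After 'steady': P(storm) = 0.1·0.0565 / (0.1·0.0565 + 0.9·0.9435) ≈ 0.0066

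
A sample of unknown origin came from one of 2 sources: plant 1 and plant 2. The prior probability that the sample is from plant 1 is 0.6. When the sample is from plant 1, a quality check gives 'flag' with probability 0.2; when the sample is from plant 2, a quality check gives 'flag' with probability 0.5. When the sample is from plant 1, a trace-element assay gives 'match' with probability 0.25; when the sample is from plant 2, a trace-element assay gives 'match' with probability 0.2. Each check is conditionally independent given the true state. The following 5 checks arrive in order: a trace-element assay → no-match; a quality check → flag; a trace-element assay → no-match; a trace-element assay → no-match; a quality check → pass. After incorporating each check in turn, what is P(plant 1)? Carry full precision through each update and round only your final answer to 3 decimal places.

0.442

Each posterior becomes the prior for the next update.
After a trace-element assay='no-match': P(plant 1) = 0.75·0.6000 / (0.75·0.6000 + 0.8·0.4000) ≈ 0.5844
After a quality check='flag': P(plant 1) = 0.2·0.5844 / (0.2·0.5844 + 0.5·0.4156) ≈ 0.3600
After a trace-element assay='no-match': P(plant 1) = 0.75·0.3600 / (0.75·0.3600 + 0.8·0.6400) ≈ 0.3453
After a trace-element assay='no-match': P(plant 1) = 0.75·0.3453 / (0.75·0.3453 + 0.8·0.6547) ≈ 0.3308
After a quality check='pass': P(plant 1) = 0.8·0.3308 / (0.8·0.3308 + 0.5·0.6692) ≈ 0.4417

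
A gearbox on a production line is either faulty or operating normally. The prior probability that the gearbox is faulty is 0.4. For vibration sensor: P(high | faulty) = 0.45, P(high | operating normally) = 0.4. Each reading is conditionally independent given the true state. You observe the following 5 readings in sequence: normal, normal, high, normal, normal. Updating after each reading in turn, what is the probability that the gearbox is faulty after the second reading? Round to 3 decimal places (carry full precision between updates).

After 'normal': P(faulty) = 0.55·0.4000 / (0.55·0.4000 + 0.6·0.6000) ≈ 0.3793
After 'normal': P(faulty) = 0.55·0.3793 / (0.55·0.3793 + 0.6·0.6207) ≈ 0.3591

0.359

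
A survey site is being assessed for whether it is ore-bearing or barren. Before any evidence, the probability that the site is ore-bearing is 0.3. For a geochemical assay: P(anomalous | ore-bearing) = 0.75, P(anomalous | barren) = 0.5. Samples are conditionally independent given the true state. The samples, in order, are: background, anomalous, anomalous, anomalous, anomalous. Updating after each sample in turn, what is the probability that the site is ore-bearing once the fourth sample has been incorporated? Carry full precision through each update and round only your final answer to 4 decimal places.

0.4197

Apply Bayes' rule sequentially, carrying P(ore) forward.
After 'background': P(ore) = 0.25·0.3000 / (0.25·0.3000 + 0.5·0.7000) ≈ 0.1765
After 'anomalous': P(ore) = 0.75·0.1765 / (0.75·0.1765 + 0.5·0.8235) ≈ 0.2432
After 'anomalous': P(ore) = 0.75·0.2432 / (0.75·0.2432 + 0.5·0.7568) ≈ 0.3253
After 'anomalous': P(ore) = 0.75·0.3253 / (0.75·0.3253 + 0.5·0.6747) ≈ 0.4197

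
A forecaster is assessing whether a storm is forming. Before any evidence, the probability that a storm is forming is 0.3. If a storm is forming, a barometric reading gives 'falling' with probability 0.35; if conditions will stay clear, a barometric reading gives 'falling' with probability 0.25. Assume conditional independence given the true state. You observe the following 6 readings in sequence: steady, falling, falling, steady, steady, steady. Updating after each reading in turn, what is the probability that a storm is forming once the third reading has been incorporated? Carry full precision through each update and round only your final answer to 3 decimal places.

Each posterior becomes the prior for the next update.
After 'steady': P(storm) = 0.65·0.3000 / (0.65·0.3000 + 0.75·0.7000) ≈ 0.2708
After 'falling': P(storm) = 0.35·0.2708 / (0.35·0.2708 + 0.25·0.7292) ≈ 0.3421
After 'falling': P(storm) = 0.35·0.3421 / (0.35·0.3421 + 0.25·0.6579) ≈ 0.4213

0.421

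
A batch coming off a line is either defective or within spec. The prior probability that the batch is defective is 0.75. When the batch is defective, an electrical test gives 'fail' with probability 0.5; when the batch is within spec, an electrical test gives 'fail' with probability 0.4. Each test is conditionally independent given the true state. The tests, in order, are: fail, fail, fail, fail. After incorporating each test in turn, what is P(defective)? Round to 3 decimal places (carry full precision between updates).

0.880

After 'fail': P(defective) = 0.5·0.7500 / (0.5·0.7500 + 0.4·0.2500) ≈ 0.7895
After 'fail': P(defective) = 0.5·0.7895 / (0.5·0.7895 + 0.4·0.2105) ≈ 0.8242
After 'fail': P(defective) = 0.5·0.8242 / (0.5·0.8242 + 0.4·0.1758) ≈ 0.8542
After 'fail': P(defective) = 0.5·0.8542 / (0.5·0.8542 + 0.4·0.1458) ≈ 0.8799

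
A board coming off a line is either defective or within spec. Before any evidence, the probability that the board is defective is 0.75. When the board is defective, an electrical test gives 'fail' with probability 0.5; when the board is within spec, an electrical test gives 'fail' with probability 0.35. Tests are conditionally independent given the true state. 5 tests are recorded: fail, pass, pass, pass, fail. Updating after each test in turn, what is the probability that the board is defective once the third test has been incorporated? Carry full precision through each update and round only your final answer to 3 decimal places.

After 'fail': P(defective) = 0.5·0.7500 / (0.5·0.7500 + 0.35·0.2500) ≈ 0.8108
After 'pass': P(defective) = 0.5·0.8108 / (0.5·0.8108 + 0.65·0.1892) ≈ 0.7673
After 'pass': P(defective) = 0.5·0.7673 / (0.5·0.7673 + 0.65·0.2327) ≈ 0.7172

0.717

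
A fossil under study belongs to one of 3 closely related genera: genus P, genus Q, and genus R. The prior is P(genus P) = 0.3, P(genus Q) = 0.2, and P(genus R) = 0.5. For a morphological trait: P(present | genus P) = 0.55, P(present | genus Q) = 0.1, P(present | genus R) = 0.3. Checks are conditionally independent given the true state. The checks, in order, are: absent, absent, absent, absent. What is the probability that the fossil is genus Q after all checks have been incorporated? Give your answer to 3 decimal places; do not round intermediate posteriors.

0.498

After 'absent': normaliser = 0.45·0.3000 + 0.9·0.2000 + 0.7·0.5000; P(genus P) ≈ 0.2030, P(genus Q) ≈ 0.2707, P(genus R) ≈ 0.5263
After 'absent': normaliser = 0.45·0.2030 + 0.9·0.2707 + 0.7·0.5263; P(genus P) ≈ 0.1299, P(genus Q) ≈ 0.3463, P(genus R) ≈ 0.5238
After 'absent': normaliser = 0.45·0.1299 + 0.9·0.3463 + 0.7·0.5238; P(genus P) ≈ 0.0793, P(genus Q) ≈ 0.4231, P(genus R) ≈ 0.4976
After 'absent': normaliser = 0.45·0.0793 + 0.9·0.4231 + 0.7·0.4976; P(genus P) ≈ 0.0467, P(genus Q) ≈ 0.4979, P(genus R) ≈ 0.4555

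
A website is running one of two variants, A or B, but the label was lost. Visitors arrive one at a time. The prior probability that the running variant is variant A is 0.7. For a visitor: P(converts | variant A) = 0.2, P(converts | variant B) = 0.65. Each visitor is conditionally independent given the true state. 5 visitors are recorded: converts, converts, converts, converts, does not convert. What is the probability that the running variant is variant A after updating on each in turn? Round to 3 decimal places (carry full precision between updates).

0.046

Each posterior becomes the prior for the next update.
After 'converts': P(A) = 0.2·0.7000 / (0.2·0.7000 + 0.65·0.3000) ≈ 0.4179
After 'converts': P(A) = 0.2·0.4179 / (0.2·0.4179 + 0.65·0.5821) ≈ 0.1809
After 'converts': P(A) = 0.2·0.1809 / (0.2·0.1809 + 0.65·0.8191) ≈ 0.0636
After 'converts': P(A) = 0.2·0.0636 / (0.2·0.0636 + 0.65·0.9364) ≈ 0.0205
After 'does not convert': P(A) = 0.8·0.0205 / (0.8·0.0205 + 0.35·0.9795) ≈ 0.0456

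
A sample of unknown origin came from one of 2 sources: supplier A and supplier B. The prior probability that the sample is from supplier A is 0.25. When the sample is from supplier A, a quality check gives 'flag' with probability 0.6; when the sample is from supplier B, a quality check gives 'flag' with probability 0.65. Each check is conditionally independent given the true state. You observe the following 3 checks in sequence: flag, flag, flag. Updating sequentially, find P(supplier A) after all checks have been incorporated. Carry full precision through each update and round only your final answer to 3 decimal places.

Each posterior becomes the prior for the next update.
After 'flag': P(supplier A) = 0.6·0.2500 / (0.6·0.2500 + 0.65·0.7500) ≈ 0.2353
After 'flag': P(supplier A) = 0.6·0.2353 / (0.6·0.2353 + 0.65·0.7647) ≈ 0.2212
After 'flag': P(supplier A) = 0.6·0.2212 / (0.6·0.2212 + 0.65·0.7788) ≈ 0.2077

0.208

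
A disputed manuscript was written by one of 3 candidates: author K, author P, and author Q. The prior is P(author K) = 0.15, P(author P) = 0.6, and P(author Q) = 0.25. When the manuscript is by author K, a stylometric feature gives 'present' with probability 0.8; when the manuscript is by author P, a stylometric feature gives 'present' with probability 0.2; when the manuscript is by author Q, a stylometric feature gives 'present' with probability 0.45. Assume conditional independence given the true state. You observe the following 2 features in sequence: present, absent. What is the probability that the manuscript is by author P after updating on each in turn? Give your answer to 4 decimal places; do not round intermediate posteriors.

0.5278

After 'present': normaliser = 0.8·0.1500 + 0.2·0.6000 + 0.45·0.2500; P(author K) ≈ 0.3404, P(author P) ≈ 0.3404, P(author Q) ≈ 0.3191
After 'absent': normaliser = 0.2·0.3404 + 0.8·0.3404 + 0.55·0.3191; P(author K) ≈ 0.1320, P(author P) ≈ 0.5278, P(author Q) ≈ 0.3402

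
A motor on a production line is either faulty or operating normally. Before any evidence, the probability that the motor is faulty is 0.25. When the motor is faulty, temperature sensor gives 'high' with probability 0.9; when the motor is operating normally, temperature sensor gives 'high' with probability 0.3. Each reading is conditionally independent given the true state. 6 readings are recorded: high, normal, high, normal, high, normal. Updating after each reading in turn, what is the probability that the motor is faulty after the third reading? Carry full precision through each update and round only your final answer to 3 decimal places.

After 'high': P(faulty) = 0.9·0.2500 / (0.9·0.2500 + 0.3·0.7500) ≈ 0.5000
After 'normal': P(faulty) = 0.1·0.5000 / (0.1·0.5000 + 0.7·0.5000) ≈ 0.1250
After 'high': P(faulty) = 0.9·0.1250 / (0.9·0.1250 + 0.3·0.8750) ≈ 0.3000

0.300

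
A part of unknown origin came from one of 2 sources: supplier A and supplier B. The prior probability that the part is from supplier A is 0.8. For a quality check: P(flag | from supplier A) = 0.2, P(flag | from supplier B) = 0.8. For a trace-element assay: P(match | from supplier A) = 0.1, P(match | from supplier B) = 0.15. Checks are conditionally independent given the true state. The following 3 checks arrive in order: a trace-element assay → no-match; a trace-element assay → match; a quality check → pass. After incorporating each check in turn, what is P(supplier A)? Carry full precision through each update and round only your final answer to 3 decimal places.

Apply Bayes' rule sequentially, carrying P(supplier A) forward.
After a trace-element assay='no-match': P(supplier A) = 0.9·0.8000 / (0.9·0.8000 + 0.85·0.2000) ≈ 0.8090
After a trace-element assay='match': P(supplier A) = 0.1·0.8090 / (0.1·0.8090 + 0.15·0.1910) ≈ 0.7385
After a quality check='pass': P(supplier A) = 0.8·0.7385 / (0.8·0.7385 + 0.2·0.2615) ≈ 0.9187

0.919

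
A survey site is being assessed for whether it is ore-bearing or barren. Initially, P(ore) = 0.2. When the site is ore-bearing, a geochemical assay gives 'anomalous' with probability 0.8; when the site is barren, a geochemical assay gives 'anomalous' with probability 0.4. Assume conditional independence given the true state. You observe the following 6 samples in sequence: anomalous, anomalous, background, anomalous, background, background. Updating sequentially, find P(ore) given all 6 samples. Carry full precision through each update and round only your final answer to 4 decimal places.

After 'anomalous': P(ore) = 0.8·0.2000 / (0.8·0.2000 + 0.4·0.8000) ≈ 0.3333
After 'anomalous': P(ore) = 0.8·0.3333 / (0.8·0.3333 + 0.4·0.6667) ≈ 0.5000
After 'background': P(ore) = 0.2·0.5000 / (0.2·0.5000 + 0.6·0.5000) ≈ 0.2500
After 'anomalous': P(ore) = 0.8·0.2500 / (0.8·0.2500 + 0.4·0.7500) ≈ 0.4000
After 'background': P(ore) = 0.2·0.4000 / (0.2·0.4000 + 0.6·0.6000) ≈ 0.1818
After 'background': P(ore) = 0.2·0.1818 / (0.2·0.1818 + 0.6·0.8182) ≈ 0.0690

0.0690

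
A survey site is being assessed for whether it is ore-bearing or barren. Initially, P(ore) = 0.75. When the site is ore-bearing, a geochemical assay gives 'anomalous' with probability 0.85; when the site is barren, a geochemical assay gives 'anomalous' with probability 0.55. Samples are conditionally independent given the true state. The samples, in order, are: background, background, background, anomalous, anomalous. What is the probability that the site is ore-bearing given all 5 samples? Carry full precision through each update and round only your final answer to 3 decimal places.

After 'background': P(ore) = 0.15·0.7500 / (0.15·0.7500 + 0.45·0.2500) ≈ 0.5000
After 'background': P(ore) = 0.15·0.5000 / (0.15·0.5000 + 0.45·0.5000) ≈ 0.2500
After 'background': P(ore) = 0.15·0.2500 / (0.15·0.2500 + 0.45·0.7500) ≈ 0.1000
After 'anomalous': P(ore) = 0.85·0.1000 / (0.85·0.1000 + 0.55·0.9000) ≈ 0.1466
After 'anomalous': P(ore) = 0.85·0.1466 / (0.85·0.1466 + 0.55·0.8534) ≈ 0.2097

0.210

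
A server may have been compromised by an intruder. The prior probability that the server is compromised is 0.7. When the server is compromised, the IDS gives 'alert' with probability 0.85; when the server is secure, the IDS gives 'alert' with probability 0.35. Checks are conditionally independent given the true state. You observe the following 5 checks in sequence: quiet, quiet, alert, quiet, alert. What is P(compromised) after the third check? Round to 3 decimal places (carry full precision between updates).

After 'quiet': P(compromised) = 0.15·0.7000 / (0.15·0.7000 + 0.65·0.3000) ≈ 0.3500
After 'quiet': P(compromised) = 0.15·0.3500 / (0.15·0.3500 + 0.65·0.6500) ≈ 0.1105
After 'alert': P(compromised) = 0.85·0.1105 / (0.85·0.1105 + 0.35·0.8895) ≈ 0.2318

0.232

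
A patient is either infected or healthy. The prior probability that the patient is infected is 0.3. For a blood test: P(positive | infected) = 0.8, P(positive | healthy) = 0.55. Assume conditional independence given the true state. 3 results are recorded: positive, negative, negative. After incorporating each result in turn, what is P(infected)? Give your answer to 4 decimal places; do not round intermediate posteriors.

After 'positive': P(infected) = 0.8·0.3000 / (0.8·0.3000 + 0.55·0.7000) ≈ 0.3840
After 'negative': P(infected) = 0.2·0.3840 / (0.2·0.3840 + 0.45·0.6160) ≈ 0.2169
After 'negative': P(infected) = 0.2·0.2169 / (0.2·0.2169 + 0.45·0.7831) ≈ 0.1096

0.1096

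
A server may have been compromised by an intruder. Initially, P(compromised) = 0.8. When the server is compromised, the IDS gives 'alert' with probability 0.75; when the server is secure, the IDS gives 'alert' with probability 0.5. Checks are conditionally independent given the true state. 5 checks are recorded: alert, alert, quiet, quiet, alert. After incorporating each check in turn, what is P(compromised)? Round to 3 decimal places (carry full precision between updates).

After 'alert': P(compromised) = 0.75·0.8000 / (0.75·0.8000 + 0.5·0.2000) ≈ 0.8571
After 'alert': P(compromised) = 0.75·0.8571 / (0.75·0.8571 + 0.5·0.1429) ≈ 0.9000
After 'quiet': P(compromised) = 0.25·0.9000 / (0.25·0.9000 + 0.5·0.1000) ≈ 0.8182
After 'quiet': P(compromised) = 0.25·0.8182 / (0.25·0.8182 + 0.5·0.1818) ≈ 0.6923
After 'alert': P(compromised) = 0.75·0.6923 / (0.75·0.6923 + 0.5·0.3077) ≈ 0.7714

0.771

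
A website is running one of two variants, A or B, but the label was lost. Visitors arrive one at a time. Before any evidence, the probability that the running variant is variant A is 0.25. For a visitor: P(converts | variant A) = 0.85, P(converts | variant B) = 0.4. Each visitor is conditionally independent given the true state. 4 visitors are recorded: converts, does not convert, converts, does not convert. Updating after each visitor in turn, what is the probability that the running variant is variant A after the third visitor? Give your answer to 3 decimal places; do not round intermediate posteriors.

0.273

Apply Bayes' rule sequentially, carrying P(A) forward.
After 'converts': P(A) = 0.85·0.2500 / (0.85·0.2500 + 0.4·0.7500) ≈ 0.4146
After 'does not convert': P(A) = 0.15·0.4146 / (0.15·0.4146 + 0.6·0.5854) ≈ 0.1504
After 'converts': P(A) = 0.85·0.1504 / (0.85·0.1504 + 0.4·0.8496) ≈ 0.2734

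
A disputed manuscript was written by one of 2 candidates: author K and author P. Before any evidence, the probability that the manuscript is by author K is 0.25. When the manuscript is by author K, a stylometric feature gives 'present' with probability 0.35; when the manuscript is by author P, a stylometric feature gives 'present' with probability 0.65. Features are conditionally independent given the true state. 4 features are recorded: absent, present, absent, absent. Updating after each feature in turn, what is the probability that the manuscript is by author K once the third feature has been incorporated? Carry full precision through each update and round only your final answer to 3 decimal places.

After 'absent': P(author K) = 0.65·0.2500 / (0.65·0.2500 + 0.35·0.7500) ≈ 0.3824
After 'present': P(author K) = 0.35·0.3824 / (0.35·0.3824 + 0.65·0.6176) ≈ 0.2500
After 'absent': P(author K) = 0.65·0.2500 / (0.65·0.2500 + 0.35·0.7500) ≈ 0.3824

0.382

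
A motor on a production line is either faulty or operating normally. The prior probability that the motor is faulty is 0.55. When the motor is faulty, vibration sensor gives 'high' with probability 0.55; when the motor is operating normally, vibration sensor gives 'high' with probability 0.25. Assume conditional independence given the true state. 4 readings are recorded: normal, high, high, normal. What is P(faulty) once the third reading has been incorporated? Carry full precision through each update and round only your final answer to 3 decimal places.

0.780

After 'normal': P(faulty) = 0.45·0.5500 / (0.45·0.5500 + 0.75·0.4500) ≈ 0.4231
After 'high': P(faulty) = 0.55·0.4231 / (0.55·0.4231 + 0.25·0.5769) ≈ 0.6173
After 'high': P(faulty) = 0.55·0.6173 / (0.55·0.6173 + 0.25·0.3827) ≈ 0.7802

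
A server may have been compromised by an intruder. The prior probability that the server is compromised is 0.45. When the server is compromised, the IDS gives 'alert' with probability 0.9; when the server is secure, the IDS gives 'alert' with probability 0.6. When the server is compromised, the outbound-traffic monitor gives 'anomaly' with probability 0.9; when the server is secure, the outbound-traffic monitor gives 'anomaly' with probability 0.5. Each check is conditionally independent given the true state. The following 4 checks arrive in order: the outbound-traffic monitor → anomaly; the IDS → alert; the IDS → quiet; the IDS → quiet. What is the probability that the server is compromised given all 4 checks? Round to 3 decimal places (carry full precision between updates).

0.121

After the outbound-traffic monitor='anomaly': P(compromised) = 0.9·0.4500 / (0.9·0.4500 + 0.5·0.5500) ≈ 0.5956
After the IDS='alert': P(compromised) = 0.9·0.5956 / (0.9·0.5956 + 0.6·0.4044) ≈ 0.6884
After the IDS='quiet': P(compromised) = 0.1·0.6884 / (0.1·0.6884 + 0.4·0.3116) ≈ 0.3558
After the IDS='quiet': P(compromised) = 0.1·0.3558 / (0.1·0.3558 + 0.4·0.6442) ≈ 0.1213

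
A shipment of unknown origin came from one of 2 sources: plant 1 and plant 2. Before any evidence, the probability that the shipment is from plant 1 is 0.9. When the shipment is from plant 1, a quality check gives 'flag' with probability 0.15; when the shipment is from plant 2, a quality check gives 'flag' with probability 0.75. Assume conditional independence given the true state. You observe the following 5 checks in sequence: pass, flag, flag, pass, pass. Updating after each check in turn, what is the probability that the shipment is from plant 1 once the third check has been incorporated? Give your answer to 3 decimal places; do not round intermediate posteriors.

0.550

Each posterior becomes the prior for the next update.
After 'pass': P(plant 1) = 0.85·0.9000 / (0.85·0.9000 + 0.25·0.1000) ≈ 0.9684
After 'flag': P(plant 1) = 0.15·0.9684 / (0.15·0.9684 + 0.75·0.0316) ≈ 0.8596
After 'flag': P(plant 1) = 0.15·0.8596 / (0.15·0.8596 + 0.75·0.1404) ≈ 0.5504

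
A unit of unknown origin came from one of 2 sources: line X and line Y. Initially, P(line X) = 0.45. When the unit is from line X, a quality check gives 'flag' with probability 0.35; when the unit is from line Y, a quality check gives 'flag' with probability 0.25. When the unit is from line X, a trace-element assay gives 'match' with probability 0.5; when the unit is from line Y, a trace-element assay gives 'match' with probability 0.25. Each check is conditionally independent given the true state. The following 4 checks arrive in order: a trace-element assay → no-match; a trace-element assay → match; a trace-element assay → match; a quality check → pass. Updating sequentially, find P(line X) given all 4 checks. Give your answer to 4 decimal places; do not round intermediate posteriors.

Each posterior becomes the prior for the next update.
After a trace-element assay='no-match': P(line X) = 0.5·0.4500 / (0.5·0.4500 + 0.75·0.5500) ≈ 0.3529
After a trace-element assay='match': P(line X) = 0.5·0.3529 / (0.5·0.3529 + 0.25·0.6471) ≈ 0.5217
After a trace-element assay='match': P(line X) = 0.5·0.5217 / (0.5·0.5217 + 0.25·0.4783) ≈ 0.6857
After a quality check='pass': P(line X) = 0.65·0.6857 / (0.65·0.6857 + 0.75·0.3143) ≈ 0.6541

0.6541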